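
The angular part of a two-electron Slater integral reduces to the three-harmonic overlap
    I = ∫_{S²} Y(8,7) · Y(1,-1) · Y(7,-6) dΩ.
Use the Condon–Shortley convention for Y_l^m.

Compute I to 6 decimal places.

Rules hold: Σm=0, L=16 even, 7≤7≤9.
N = 17·3·15 = 765
Δ = 2!·14!·0!/17! = 1/2040
Racah Σ t=1..1: t=1:−1/25401600 = -1/25401600
⇒ 3j(8 1 7; 0 0 0)² = 8/255, sgn +1
Racah Σ t=0..0: t=0:+1/12454041600 = 1/12454041600
⇒ 3j(8 1 7; 7 -1 -6)² = 7/136, sgn -1
4πI² = N·(3j₀)²·(3jₘ)² = 21/17
I = -1·√(1.23529/4π) = -0.31353083

-0.313531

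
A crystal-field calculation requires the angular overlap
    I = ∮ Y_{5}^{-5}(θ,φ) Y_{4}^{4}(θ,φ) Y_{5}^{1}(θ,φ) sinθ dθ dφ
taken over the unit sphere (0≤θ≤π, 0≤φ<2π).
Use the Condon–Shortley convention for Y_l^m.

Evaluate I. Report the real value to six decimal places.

Rules hold: Σm=0, L=14 even, 1≤5≤9.
N = 11·9·11 = 1089
Δ = 4!·6!·4!/15! = 1/3153150
Racah Σ t=0..4: t=0:+1/69120 t=1:−1/1728 t=2:+1/576 t=3:−1/1728 t=4:+1/69120 = 7/11520
⇒ 3j(5 4 5; 0 0 0)² = 2/143, sgn -1
Racah Σ t=4..4: t=4:+1/414720 = 1/414720
⇒ 3j(5 4 5; -5 4 1)² = 2/429, sgn +1
4πI² = N·(3j₀)²·(3jₘ)² = 12/169
I = -1·√(0.0710059/4π) = -0.07516962

-0.075170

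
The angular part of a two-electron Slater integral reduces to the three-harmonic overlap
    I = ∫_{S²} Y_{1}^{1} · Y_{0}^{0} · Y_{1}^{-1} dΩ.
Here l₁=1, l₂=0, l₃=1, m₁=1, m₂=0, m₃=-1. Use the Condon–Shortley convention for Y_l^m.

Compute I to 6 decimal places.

-0.282095

m-sum 0 ✓  L=2 even ✓  1≤1≤1 ✓
Π(2lᵢ+1) = 3×1×3 = 9
triangle coeff Δ(1,0,1) = 1/3
Σ_t [0,0]: t=0:+1/1 = 1/1
(3j)²=1/3 [(1 0 1; 0 0 0)], sign=-1
Σ_t [0,0]: t=0:+1/2 = 1/2
(3j)²=1/3 [(1 0 1; 1 0 -1)], sign=+1
⇒ 4πI² = 1/1
I = (-1)√(1/1/(4π)) = -0.28209479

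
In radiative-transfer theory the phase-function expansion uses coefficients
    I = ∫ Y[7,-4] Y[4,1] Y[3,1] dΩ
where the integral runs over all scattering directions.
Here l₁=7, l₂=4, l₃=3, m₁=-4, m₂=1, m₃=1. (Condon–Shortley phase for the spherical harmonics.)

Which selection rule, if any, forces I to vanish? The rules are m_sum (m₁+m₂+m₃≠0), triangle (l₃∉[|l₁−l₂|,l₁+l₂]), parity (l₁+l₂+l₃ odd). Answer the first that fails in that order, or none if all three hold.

Σmᵢ = -2  ✗
l₃∈[|l₁−l₂|,l₁+l₂]=[3,11], have l₃=3
Σlᵢ = 14 ⇒ even

m_sum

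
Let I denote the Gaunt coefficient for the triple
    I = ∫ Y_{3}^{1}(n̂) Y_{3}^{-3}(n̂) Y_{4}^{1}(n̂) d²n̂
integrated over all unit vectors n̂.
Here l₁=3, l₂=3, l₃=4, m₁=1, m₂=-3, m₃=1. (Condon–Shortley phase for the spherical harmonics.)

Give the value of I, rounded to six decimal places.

Σmᵢ = -1 ≠ 0, so the φ-integral vanishes; I = 0

0.000000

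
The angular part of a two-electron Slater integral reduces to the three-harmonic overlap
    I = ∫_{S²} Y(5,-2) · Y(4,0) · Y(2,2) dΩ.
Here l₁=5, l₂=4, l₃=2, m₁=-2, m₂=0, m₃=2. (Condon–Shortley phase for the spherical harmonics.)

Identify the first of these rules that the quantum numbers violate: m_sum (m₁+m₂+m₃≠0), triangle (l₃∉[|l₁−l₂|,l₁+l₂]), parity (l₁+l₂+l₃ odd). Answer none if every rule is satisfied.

azimuthal sum: -2 + 0 + 2 = 0  ✓
1 ≤ 2 ≤ 9 (triangle on l)  ✓
L = 5 + 4 + 2 = 11 (odd)  ✗

parity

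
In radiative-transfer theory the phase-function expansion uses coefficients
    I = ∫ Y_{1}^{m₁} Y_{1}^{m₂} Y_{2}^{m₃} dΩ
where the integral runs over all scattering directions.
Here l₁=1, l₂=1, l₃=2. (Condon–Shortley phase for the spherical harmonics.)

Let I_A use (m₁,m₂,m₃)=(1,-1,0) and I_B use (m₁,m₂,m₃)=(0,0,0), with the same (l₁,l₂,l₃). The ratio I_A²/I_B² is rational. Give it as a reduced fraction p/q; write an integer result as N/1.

Shared (l₁,l₂,l₃)=(1,1,2): N and (l;000)² cancel in I_A²/I_B².
A: Δ = 0!·2!·2!/5! = 1/30; Racah Σ t=0..0: t=0:+1/4 = 1/4; ⇒ 3j(1 1 2; 1 -1 0)² = 1/30, sgn +1
B: Δ = 0!·2!·2!/5! = 1/30; Racah Σ t=0..0: t=0:+1/1 = 1/1; ⇒ 3j(1 1 2; 0 0 0)² = 2/15, sgn +1
I_A²/I_B² = (1/30)/(2/15) = 1/4

1/4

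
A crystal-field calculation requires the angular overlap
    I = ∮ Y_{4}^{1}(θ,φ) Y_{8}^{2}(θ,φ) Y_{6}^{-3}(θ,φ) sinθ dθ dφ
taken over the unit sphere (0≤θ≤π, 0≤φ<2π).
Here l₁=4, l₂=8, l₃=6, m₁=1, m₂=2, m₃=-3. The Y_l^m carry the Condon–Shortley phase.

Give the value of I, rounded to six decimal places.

Checks pass: Σm=0; 18 even; l₃=6∈[4,12].
(2·4+1)(2·8+1)(2·6+1) = 1989
Δ: 6! 2! 10! / 19! → 1/23279256
sum: t=2:+1/1658880 t=3:−1/518400 t=4:+1/1658880 = -1/1382400
3j²(4 8 6; 0 0 0) = Δ·Π!·Σ² = 504/46189  (sign -1)
sum: t=1:−1/87091200 t=2:+1/3870720 t=3:−1/2177280 = -37/174182400
3j²(4 8 6; 1 2 -3) = Δ·Π!·Σ² = 20535/2586584  (sign +1)
combine: 4πI² = 1989·504/46189·20535/2586584 = 1663335/9653501
take √, sign -1: I = -0.11709612

-0.117096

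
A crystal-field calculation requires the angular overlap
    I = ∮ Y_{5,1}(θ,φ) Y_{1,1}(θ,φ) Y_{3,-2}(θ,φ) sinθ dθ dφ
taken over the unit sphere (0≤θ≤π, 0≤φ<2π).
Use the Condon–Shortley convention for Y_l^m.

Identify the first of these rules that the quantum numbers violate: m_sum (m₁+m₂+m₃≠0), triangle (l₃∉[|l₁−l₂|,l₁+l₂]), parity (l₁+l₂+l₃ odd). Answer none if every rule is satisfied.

Σmᵢ = 0  ✓
l₃∈[|l₁−l₂|,l₁+l₂]=[4,6], have l₃=3  ✗
Σlᵢ = 9 ⇒ odd

triangle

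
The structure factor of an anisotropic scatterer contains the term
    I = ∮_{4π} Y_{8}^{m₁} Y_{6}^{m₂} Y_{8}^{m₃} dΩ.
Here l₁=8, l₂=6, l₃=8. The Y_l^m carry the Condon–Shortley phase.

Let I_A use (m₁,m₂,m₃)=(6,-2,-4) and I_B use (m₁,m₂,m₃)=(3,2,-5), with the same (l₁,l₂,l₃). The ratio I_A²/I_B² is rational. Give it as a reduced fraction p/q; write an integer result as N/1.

Same 8,6,8: normalisation and zero-m 3j drop out of the ratio.
A: Δ: 6! 10! 6! / 23! → 1/13742520792; sum: t=0:+1/2786918400 t=1:−1/1567641600 t=2:+1/8360755200 = -1/6270566400; 3j²(8 6 8; 6 -2 -4) = Δ·Π!·Σ² = 80/22287  (sign -1)
B: Δ: 6! 10! 6! / 23! → 1/13742520792; sum: t=2:+1/1045094400 t=3:−1/348364800 t=4:+1/836075520 t=5:−1/15676416000 = -7/8957952000; 3j²(8 6 8; 3 2 -5) = Δ·Π!·Σ² = 343/44574  (sign +1)
I_A²/I_B² = (80/22287)/(343/44574) = 160/343

160/343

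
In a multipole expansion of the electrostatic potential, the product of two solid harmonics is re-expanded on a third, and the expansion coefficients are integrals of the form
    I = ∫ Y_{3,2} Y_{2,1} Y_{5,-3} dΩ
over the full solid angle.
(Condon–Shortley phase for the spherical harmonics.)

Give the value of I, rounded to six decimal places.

-0.253584

Rules hold: Σm=0, L=10 even, 1≤5≤5.
N = 7·5·11 = 385
Δ = 0!·6!·4!/11! = 1/2310
Racah Σ t=0..0: t=0:+1/144 = 1/144
⇒ 3j(3 2 5; 0 0 0)² = 10/231, sgn -1
Racah Σ t=0..0: t=0:+1/720 = 1/720
⇒ 3j(3 2 5; 2 1 -3)² = 8/165, sgn +1
4πI² = N·(3j₀)²·(3jₘ)² = 80/99
I = -1·√(0.808081/4π) = -0.25358436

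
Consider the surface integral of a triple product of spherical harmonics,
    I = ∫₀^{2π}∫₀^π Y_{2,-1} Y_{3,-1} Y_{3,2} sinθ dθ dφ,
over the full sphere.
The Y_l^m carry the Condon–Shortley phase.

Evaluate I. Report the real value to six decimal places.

0.162868

Checks pass: Σm=0; 8 even; l₃=3∈[1,5].
(2·2+1)(2·3+1)(2·3+1) = 245
Δ: 2! 2! 4! / 9! → 1/3780
sum: t=0:+1/24 t=1:−1/4 t=2:+1/24 = -1/6
3j²(2 3 3; 0 0 0) = Δ·Π!·Σ² = 4/105  (sign +1)
sum: t=1:−1/12 t=2:+1/48 = -1/16
3j²(2 3 3; -1 -1 2) = Δ·Π!·Σ² = 1/28  (sign +1)
combine: 4πI² = 245·4/105·1/28 = 1/3
take √, sign +1: I = 0.16286750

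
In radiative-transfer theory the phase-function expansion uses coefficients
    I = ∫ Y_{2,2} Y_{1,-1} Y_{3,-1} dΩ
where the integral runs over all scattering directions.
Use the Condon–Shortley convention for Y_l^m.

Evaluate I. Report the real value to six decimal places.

-0.082589

m-sum 0 ✓  L=6 even ✓  1≤3≤3 ✓
Π(2lᵢ+1) = 5×3×7 = 105
triangle coeff Δ(2,1,3) = 1/105
Σ_t [0,0]: t=0:+1/4 = 1/4
(3j)²=3/35 [(2 1 3; 0 0 0)], sign=-1
Σ_t [0,0]: t=0:+1/48 = 1/48
(3j)²=1/105 [(2 1 3; 2 -1 -1)], sign=+1
⇒ 4πI² = 3/35
I = (-1)√(3/35/(4π)) = -0.08258890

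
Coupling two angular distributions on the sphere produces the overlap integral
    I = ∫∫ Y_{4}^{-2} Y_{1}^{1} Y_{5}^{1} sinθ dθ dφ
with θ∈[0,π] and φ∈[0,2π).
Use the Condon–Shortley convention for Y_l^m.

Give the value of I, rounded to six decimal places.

Rules hold: Σm=0, L=10 even, 3≤5≤5.
N = 9·3·11 = 297
Δ = 0!·8!·2!/11! = 1/495
Racah Σ t=0..0: t=0:+1/576 = 1/576
⇒ 3j(4 1 5; 0 0 0)² = 5/99, sgn -1
Racah Σ t=0..0: t=0:+1/2880 = 1/2880
⇒ 3j(4 1 5; -2 1 1)² = 2/165, sgn +1
4πI² = N·(3j₀)²·(3jₘ)² = 2/11
I = -1·√(0.181818/4π) = -0.12028562

-0.120286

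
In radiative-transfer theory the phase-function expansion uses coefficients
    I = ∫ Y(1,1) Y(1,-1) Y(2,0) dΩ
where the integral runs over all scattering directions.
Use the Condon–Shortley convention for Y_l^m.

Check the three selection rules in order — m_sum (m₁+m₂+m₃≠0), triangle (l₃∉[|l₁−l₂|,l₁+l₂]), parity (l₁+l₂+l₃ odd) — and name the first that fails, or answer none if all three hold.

azimuthal sum: 1 − 1 + 0 = 0  ✓
0 ≤ 2 ≤ 2 (triangle on l)  ✓
L = 1 + 1 + 2 = 4 (even)  ✓

none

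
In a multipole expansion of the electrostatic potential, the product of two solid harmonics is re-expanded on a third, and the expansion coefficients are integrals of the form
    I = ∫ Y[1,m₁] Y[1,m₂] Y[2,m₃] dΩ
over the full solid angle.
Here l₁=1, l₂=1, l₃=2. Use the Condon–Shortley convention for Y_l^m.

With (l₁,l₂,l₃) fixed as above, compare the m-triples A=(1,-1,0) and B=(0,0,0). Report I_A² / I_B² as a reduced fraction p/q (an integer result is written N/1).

1/4

l's match ⇒ only the (l;m) 3-j factors differ between A and B.
A: triangle coeff Δ(1,1,2) = 1/30; Σ_t [0,0]: t=0:+1/4 = 1/4; (3j)²=1/30 [(1 1 2; 1 -1 0)], sign=+1
B: triangle coeff Δ(1,1,2) = 1/30; Σ_t [0,0]: t=0:+1/1 = 1/1; (3j)²=2/15 [(1 1 2; 0 0 0)], sign=+1
I_A²/I_B² = (1/30)/(2/15) = 1/4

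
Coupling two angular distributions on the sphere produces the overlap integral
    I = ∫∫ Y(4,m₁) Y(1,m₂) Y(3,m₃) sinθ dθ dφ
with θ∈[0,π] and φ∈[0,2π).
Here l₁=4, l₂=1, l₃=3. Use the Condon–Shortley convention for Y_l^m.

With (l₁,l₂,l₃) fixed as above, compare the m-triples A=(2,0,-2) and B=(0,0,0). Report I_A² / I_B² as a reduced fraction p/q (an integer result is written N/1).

3/4

Shared (l₁,l₂,l₃)=(4,1,3): N and (l;000)² cancel in I_A²/I_B².
A: Δ = 2!·6!·0!/9! = 1/252; Racah Σ t=1..1: t=1:−1/120 = -1/120; ⇒ 3j(4 1 3; 2 0 -2)² = 1/21, sgn +1
B: Δ = 2!·6!·0!/9! = 1/252; Racah Σ t=1..1: t=1:−1/36 = -1/36; ⇒ 3j(4 1 3; 0 0 0)² = 4/63, sgn +1
I_A²/I_B² = (1/21)/(4/63) = 3/4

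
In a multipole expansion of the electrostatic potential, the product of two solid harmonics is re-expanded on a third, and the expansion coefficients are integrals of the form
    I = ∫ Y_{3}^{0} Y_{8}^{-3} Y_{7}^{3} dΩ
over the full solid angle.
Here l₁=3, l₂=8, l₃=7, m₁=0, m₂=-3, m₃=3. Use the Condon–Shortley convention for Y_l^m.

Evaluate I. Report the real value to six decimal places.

-0.037890

Rules hold: Σm=0, L=18 even, 5≤7≤11.
N = 7·17·15 = 1785
Δ = 4!·2!·12!/19! = 1/5290740
Racah Σ t=1..3: t=1:−1/7257600 t=2:+1/2073600 t=3:−1/7257600 = 1/4838400
⇒ 3j(3 8 7; 0 0 0)² = 252/20995, sgn -1
Racah Σ t=1..3: t=1:−1/11612160 t=2:+1/8709120 t=3:−1/87091200 = 1/58060800
⇒ 3j(3 8 7; 0 -3 3)² = 99/117572, sgn +1
4πI² = N·(3j₀)²·(3jₘ)² = 18711/1037153
I = -1·√(0.0180407/4π) = -0.03788979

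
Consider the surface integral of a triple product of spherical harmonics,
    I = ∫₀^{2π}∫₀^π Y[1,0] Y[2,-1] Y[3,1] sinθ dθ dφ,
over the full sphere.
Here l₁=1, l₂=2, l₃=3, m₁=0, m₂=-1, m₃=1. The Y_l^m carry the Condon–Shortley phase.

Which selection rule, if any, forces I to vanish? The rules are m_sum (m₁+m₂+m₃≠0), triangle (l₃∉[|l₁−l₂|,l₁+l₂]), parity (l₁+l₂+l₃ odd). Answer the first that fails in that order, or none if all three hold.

m₁+m₂+m₃ = 0 − 1 + 1 = 0  ✓
triangle: |1−2|=1 ≤ l₃=3 ≤ 1+2=3  ✓
parity: l₁+l₂+l₃ = 6 is even  ✓

none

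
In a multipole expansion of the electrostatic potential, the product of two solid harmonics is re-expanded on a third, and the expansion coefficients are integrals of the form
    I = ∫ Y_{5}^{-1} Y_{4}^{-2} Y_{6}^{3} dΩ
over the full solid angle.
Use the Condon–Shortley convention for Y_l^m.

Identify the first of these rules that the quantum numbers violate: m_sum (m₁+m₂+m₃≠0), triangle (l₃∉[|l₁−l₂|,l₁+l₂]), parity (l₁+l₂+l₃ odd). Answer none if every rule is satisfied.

azimuthal sum: -1 − 2 + 3 = 0  ✓
1 ≤ 6 ≤ 9 (triangle on l)  ✓
L = 5 + 4 + 6 = 15 (odd)  ✗

parity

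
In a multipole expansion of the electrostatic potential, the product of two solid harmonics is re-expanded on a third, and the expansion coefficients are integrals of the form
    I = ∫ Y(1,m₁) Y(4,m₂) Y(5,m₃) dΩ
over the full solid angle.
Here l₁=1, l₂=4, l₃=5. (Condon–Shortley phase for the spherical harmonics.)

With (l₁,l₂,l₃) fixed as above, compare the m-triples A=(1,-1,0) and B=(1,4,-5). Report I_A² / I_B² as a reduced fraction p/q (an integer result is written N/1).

Same 1,4,5: normalisation and zero-m 3j drop out of the ratio.
A: Δ: 0! 2! 8! / 11! → 1/495; sum: t=0:+1/1440 = 1/1440; 3j²(1 4 5; 1 -1 0) = Δ·Π!·Σ² = 2/99  (sign -1)
B: Δ: 0! 2! 8! / 11! → 1/495; sum: t=0:+1/80640 = 1/80640; 3j²(1 4 5; 1 4 -5) = Δ·Π!·Σ² = 1/11  (sign +1)
I_A²/I_B² = (2/99)/(1/11) = 2/9

2/9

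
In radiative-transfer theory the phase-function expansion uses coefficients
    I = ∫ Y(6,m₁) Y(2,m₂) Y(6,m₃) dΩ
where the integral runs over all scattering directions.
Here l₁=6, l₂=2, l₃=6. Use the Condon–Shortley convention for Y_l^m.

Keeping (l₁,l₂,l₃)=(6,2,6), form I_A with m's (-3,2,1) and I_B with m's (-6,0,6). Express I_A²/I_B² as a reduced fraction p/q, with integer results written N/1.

Shared (l₁,l₂,l₃)=(6,2,6): N and (l;000)² cancel in I_A²/I_B².
A: Δ = 2!·10!·2!/15! = 1/90090; Racah Σ t=2..2: t=2:+1/120960 = 1/120960; ⇒ 3j(6 2 6; -3 2 1)² = 24/1001, sgn -1
B: Δ = 2!·10!·2!/15! = 1/90090; Racah Σ t=2..2: t=2:+1/14515200 = 1/14515200; ⇒ 3j(6 2 6; -6 0 6)² = 22/455, sgn +1
I_A²/I_B² = (24/1001)/(22/455) = 60/121

60/121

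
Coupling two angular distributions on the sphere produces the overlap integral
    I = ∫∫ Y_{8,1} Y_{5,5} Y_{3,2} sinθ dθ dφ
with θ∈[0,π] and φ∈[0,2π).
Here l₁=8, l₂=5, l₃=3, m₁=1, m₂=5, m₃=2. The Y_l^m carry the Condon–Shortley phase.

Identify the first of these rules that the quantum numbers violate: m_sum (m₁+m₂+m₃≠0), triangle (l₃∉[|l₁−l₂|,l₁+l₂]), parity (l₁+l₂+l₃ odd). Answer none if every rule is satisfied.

m_sum

m₁+m₂+m₃ = 1 + 5 + 2 = 8  ✗
triangle: |8−5|=3 ≤ l₃=3 ≤ 8+5=13
parity: l₁+l₂+l₃ = 16 is even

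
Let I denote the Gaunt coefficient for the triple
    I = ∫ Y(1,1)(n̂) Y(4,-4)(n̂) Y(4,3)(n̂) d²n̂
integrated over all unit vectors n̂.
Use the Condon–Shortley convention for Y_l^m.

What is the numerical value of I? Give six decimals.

0.000000

L=9 odd ⇒ parity kills the (l;000) factor ⇒ I = 0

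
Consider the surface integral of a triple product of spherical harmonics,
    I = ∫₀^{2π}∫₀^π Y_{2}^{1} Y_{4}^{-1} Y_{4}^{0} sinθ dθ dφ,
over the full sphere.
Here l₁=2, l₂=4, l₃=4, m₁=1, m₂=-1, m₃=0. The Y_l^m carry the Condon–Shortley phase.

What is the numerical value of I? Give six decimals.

Checks pass: Σm=0; 10 even; l₃=4∈[2,6].
(2·2+1)(2·4+1)(2·4+1) = 405
Δ: 2! 2! 6! / 11! → 1/13860
sum: t=0:+1/192 t=1:−1/36 t=2:+1/192 = -5/288
3j²(2 4 4; 0 0 0) = Δ·Π!·Σ² = 20/693  (sign -1)
sum: t=0:+1/72 t=1:−1/96 = 1/288
3j²(2 4 4; 1 -1 0) = Δ·Π!·Σ² = 1/462  (sign +1)
combine: 4πI² = 405·20/693·1/462 = 150/5929
take √, sign -1: I = -0.04486937

-0.044869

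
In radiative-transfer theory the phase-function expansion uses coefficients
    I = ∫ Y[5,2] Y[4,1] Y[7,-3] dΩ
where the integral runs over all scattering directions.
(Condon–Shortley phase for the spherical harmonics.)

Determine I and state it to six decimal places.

m-sum 0 ✓  L=16 even ✓  1≤7≤9 ✓
Π(2lᵢ+1) = 11×9×15 = 1485
triangle coeff Δ(5,4,7) = 1/6126120
Σ_t [0,2]: t=0:+1/69120 t=1:−1/20736 t=2:+1/69120 = -1/51840
(3j)²=280/21879 [(5 4 7; 0 0 0)], sign=+1
Σ_t [0,2]: t=0:+1/172800 t=1:−1/69120 t=2:+1/362880 = -43/7257600
(3j)²=1849/170170 [(5 4 7; 2 1 -3)], sign=-1
⇒ 4πI² = 110940/537251
I = (-1)√(110940/537251/(4π)) = -0.12818893

-0.128189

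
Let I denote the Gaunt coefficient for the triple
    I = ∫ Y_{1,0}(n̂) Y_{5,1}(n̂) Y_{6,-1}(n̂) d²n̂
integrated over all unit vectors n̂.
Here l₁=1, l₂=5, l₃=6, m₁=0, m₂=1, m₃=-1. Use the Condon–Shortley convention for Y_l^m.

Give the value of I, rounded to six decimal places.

-0.241725

m-sum 0 ✓  L=12 even ✓  4≤6≤6 ✓
Π(2lᵢ+1) = 3×11×13 = 429
triangle coeff Δ(1,5,6) = 1/858
Σ_t [0,0]: t=0:+1/14400 = 1/14400
(3j)²=6/143 [(1 5 6; 0 0 0)], sign=+1
Σ_t [0,0]: t=0:+1/17280 = 1/17280
(3j)²=35/858 [(1 5 6; 0 1 -1)], sign=-1
⇒ 4πI² = 105/143
I = (-1)√(105/143/(4π)) = -0.24172507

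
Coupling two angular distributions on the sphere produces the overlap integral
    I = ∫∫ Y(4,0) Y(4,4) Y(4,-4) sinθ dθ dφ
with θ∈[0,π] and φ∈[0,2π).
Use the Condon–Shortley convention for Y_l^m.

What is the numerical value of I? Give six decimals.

m-sum 0 ✓  L=12 even ✓  0≤4≤8 ✓
Π(2lᵢ+1) = 9×9×9 = 729
triangle coeff Δ(4,4,4) = 1/450450
Σ_t [0,4]: t=0:+1/13824 t=1:−1/216 t=2:+1/64 t=3:−1/216 t=4:+1/13824 = 5/768
(3j)²=18/1001 [(4 4 4; 0 0 0)], sign=+1
Σ_t [4,4]: t=4:+1/13824 = 1/13824
(3j)²=14/1287 [(4 4 4; 0 4 -4)], sign=+1
⇒ 4πI² = 2916/20449
I = (+1)√(2916/20449/(4π)) = 0.10652531

0.106525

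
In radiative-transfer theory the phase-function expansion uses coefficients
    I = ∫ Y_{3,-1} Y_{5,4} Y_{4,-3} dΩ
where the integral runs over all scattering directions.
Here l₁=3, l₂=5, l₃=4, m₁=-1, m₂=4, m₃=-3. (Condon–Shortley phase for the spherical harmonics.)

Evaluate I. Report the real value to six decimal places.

Checks pass: Σm=0; 12 even; l₃=4∈[2,8].
(2·3+1)(2·5+1)(2·4+1) = 693
Δ: 4! 2! 6! / 13! → 1/180180
sum: t=1:−1/576 t=2:+1/144 t=3:−1/576 = 1/288
3j²(3 5 4; 0 0 0) = Δ·Π!·Σ² = 20/1001  (sign +1)
sum: t=3:−1/4320 t=4:+1/5760 = -1/17280
3j²(3 5 4; -1 4 -3) = Δ·Π!·Σ² = 7/4290  (sign +1)
combine: 4πI² = 693·20/1001·7/4290 = 42/1859
take √, sign +1: I = 0.04240138

0.042401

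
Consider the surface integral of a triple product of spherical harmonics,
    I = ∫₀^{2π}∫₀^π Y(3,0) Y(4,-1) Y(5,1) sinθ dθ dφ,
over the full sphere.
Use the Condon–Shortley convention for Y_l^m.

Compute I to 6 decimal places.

-0.115089

Checks pass: Σm=0; 12 even; l₃=5∈[1,7].
(2·3+1)(2·4+1)(2·5+1) = 693
Δ: 2! 4! 6! / 13! → 1/180180
sum: t=0:+1/576 t=1:−1/144 t=2:+1/576 = -1/288
3j²(3 4 5; 0 0 0) = Δ·Π!·Σ² = 20/1001  (sign +1)
sum: t=0:+1/432 t=1:−1/192 t=2:+1/1440 = -19/8640
3j²(3 4 5; 0 -1 1) = Δ·Π!·Σ² = 361/30030  (sign -1)
combine: 4πI² = 693·20/1001·361/30030 = 2166/13013
take √, sign -1: I = -0.11508947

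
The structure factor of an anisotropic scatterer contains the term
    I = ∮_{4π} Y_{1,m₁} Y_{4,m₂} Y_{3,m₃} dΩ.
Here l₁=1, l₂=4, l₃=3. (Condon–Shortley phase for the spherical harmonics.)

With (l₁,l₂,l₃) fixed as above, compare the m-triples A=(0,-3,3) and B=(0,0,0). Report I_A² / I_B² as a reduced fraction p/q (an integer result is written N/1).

7/16

Shared (l₁,l₂,l₃)=(1,4,3): N and (l;000)² cancel in I_A²/I_B².
A: Δ = 2!·0!·6!/9! = 1/252; Racah Σ t=1..1: t=1:−1/720 = -1/720; ⇒ 3j(1 4 3; 0 -3 3)² = 1/36, sgn -1
B: Δ = 2!·0!·6!/9! = 1/252; Racah Σ t=1..1: t=1:−1/36 = -1/36; ⇒ 3j(1 4 3; 0 0 0)² = 4/63, sgn +1
I_A²/I_B² = (1/36)/(4/63) = 7/16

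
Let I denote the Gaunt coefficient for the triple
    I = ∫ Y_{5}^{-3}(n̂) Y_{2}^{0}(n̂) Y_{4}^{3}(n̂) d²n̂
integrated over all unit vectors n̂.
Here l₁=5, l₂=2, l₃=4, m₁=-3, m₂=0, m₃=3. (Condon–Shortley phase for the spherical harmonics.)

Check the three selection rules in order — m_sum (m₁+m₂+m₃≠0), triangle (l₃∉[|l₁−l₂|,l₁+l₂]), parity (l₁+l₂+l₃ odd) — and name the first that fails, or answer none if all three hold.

m₁+m₂+m₃ = -3 + 0 + 3 = 0  ✓
triangle: |5−2|=3 ≤ l₃=4 ≤ 5+2=7  ✓
parity: l₁+l₂+l₃ = 11 is odd  ✗

parity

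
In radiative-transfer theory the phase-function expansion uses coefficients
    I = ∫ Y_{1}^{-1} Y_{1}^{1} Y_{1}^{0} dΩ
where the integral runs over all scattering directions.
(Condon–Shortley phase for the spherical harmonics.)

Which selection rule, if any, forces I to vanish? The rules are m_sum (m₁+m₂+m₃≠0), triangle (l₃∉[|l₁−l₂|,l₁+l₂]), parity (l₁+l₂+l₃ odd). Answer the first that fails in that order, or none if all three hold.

m₁+m₂+m₃ = -1 + 1 + 0 = 0  ✓
triangle: |1−1|=0 ≤ l₃=1 ≤ 1+1=2  ✓
parity: l₁+l₂+l₃ = 3 is odd  ✗

parity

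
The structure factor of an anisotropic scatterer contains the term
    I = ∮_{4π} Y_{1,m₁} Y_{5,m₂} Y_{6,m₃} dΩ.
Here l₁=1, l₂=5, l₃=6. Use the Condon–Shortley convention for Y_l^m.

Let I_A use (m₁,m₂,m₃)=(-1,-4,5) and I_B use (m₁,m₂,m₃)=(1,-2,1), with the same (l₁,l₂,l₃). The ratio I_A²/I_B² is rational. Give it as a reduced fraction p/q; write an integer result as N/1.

Shared (l₁,l₂,l₃)=(1,5,6): N and (l;000)² cancel in I_A²/I_B².
A: Δ = 0!·2!·10!/13! = 1/858; Racah Σ t=0..0: t=0:+1/725760 = 1/725760; ⇒ 3j(1 5 6; -1 -4 5)² = 5/78, sgn -1
B: Δ = 0!·2!·10!/13! = 1/858; Racah Σ t=0..0: t=0:+1/60480 = 1/60480; ⇒ 3j(1 5 6; 1 -2 1)² = 5/429, sgn -1
I_A²/I_B² = (5/78)/(5/429) = 11/2

11/2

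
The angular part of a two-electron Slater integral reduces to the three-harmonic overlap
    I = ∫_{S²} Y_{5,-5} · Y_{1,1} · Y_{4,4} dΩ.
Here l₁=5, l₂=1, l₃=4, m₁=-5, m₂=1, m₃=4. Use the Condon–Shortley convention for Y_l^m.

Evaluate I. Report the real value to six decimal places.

-0.329416

m-sum 0 ✓  L=10 even ✓  4≤4≤6 ✓
Π(2lᵢ+1) = 11×3×9 = 297
triangle coeff Δ(5,1,4) = 1/495
Σ_t [1,1]: t=1:−1/576 = -1/576
(3j)²=5/99 [(5 1 4; 0 0 0)], sign=-1
Σ_t [2,2]: t=2:+1/80640 = 1/80640
(3j)²=1/11 [(5 1 4; -5 1 4)], sign=+1
⇒ 4πI² = 15/11
I = (-1)√(15/11/(4π)) = -0.32941575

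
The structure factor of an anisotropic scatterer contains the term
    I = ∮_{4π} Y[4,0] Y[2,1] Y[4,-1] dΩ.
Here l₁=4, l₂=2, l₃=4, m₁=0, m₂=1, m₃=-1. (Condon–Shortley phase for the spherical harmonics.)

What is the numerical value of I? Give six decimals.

m-sum 0 ✓  L=10 even ✓  2≤4≤6 ✓
Π(2lᵢ+1) = 9×5×9 = 405
triangle coeff Δ(4,2,4) = 1/13860
Σ_t [0,2]: t=0:+1/192 t=1:−1/36 t=2:+1/192 = -5/288
(3j)²=20/693 [(4 2 4; 0 0 0)], sign=-1
Σ_t [1,2]: t=1:−1/72 t=2:+1/96 = -1/288
(3j)²=1/462 [(4 2 4; 0 1 -1)], sign=+1
⇒ 4πI² = 150/5929
I = (-1)√(150/5929/(4π)) = -0.04486937

-0.044869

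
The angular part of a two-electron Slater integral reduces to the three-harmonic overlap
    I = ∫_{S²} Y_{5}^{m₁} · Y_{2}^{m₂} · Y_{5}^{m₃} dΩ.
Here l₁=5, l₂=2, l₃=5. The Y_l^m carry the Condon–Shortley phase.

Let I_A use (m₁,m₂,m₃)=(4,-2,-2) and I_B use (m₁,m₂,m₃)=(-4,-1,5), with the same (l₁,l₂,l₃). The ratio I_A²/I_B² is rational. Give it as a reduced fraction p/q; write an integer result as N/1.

8/15

Same 5,2,5: normalisation and zero-m 3j drop out of the ratio.
A: Δ: 2! 8! 2! / 13! → 1/38610; sum: t=0:+1/20160 = 1/20160; 3j²(5 2 5; 4 -2 -2) = Δ·Π!·Σ² = 12/715  (sign -1)
B: Δ: 2! 8! 2! / 13! → 1/38610; sum: t=1:−1/80640 = -1/80640; 3j²(5 2 5; -4 -1 5) = Δ·Π!·Σ² = 9/286  (sign -1)
I_A²/I_B² = (12/715)/(9/286) = 8/15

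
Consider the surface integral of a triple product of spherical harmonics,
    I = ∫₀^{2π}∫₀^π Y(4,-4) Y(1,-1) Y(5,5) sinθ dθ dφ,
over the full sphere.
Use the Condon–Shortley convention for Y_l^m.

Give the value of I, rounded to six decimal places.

m-sum 0 ✓  L=10 even ✓  3≤5≤5 ✓
Π(2lᵢ+1) = 9×3×11 = 297
triangle coeff Δ(4,1,5) = 1/495
Σ_t [0,0]: t=0:+1/576 = 1/576
(3j)²=5/99 [(4 1 5; 0 0 0)], sign=-1
Σ_t [0,0]: t=0:+1/80640 = 1/80640
(3j)²=1/11 [(4 1 5; -4 -1 5)], sign=+1
⇒ 4πI² = 15/11
I = (-1)√(15/11/(4π)) = -0.32941575

-0.329416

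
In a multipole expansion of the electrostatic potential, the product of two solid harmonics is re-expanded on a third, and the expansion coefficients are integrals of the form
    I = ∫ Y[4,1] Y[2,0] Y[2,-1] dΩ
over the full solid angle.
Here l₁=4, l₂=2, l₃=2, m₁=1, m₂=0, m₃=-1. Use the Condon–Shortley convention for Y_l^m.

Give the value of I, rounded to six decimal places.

Rules hold: Σm=0, L=8 even, 2≤2≤6.
N = 9·5·5 = 225
Δ = 4!·4!·0!/9! = 1/630
Racah Σ t=2..2: t=2:+1/16 = 1/16
⇒ 3j(4 2 2; 0 0 0)² = 2/35, sgn +1
Racah Σ t=2..2: t=2:+1/24 = 1/24
⇒ 3j(4 2 2; 1 0 -1)² = 1/21, sgn -1
4πI² = N·(3j₀)²·(3jₘ)² = 30/49
I = -1·√(0.612245/4π) = -0.22072812

-0.220728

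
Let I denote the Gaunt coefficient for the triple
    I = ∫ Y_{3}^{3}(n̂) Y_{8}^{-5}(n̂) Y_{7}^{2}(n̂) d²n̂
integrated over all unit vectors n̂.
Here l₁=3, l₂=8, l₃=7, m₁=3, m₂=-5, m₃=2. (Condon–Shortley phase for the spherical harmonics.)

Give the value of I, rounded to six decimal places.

0.185908

m-sum 0 ✓  L=18 even ✓  5≤7≤11 ✓
Π(2lᵢ+1) = 7×17×15 = 1785
triangle coeff Δ(3,8,7) = 1/5290740
Σ_t [1,3]: t=1:−1/7257600 t=2:+1/2073600 t=3:−1/7257600 = 1/4838400
(3j)²=252/20995 [(3 8 7; 0 0 0)], sign=-1
Σ_t [0,0]: t=0:+1/104509440 = 1/104509440
(3j)²=275/13566 [(3 8 7; 3 -5 2)], sign=-1
⇒ 4πI² = 34650/79781
I = (+1)√(34650/79781/(4π)) = 0.18590752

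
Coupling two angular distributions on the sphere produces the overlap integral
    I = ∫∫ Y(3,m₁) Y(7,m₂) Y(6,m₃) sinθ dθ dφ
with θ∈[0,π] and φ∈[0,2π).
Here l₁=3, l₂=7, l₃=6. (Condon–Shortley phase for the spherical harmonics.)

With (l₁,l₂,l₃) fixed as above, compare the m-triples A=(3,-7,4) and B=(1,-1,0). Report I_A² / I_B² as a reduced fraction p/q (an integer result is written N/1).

55/26

l's match ⇒ only the (l;m) 3-j factors differ between A and B.
A: triangle coeff Δ(3,7,6) = 1/2042040; Σ_t [0,0]: t=0:+1/174182400 = 1/174182400; (3j)²=1/136 [(3 7 6; 3 -7 4)], sign=+1
B: triangle coeff Δ(3,7,6) = 1/2042040; Σ_t [0,2]: t=0:+1/829440 t=1:−1/86400 t=2:+1/138240 = -13/4147200; (3j)²=13/3740 [(3 7 6; 1 -1 0)], sign=-1
I_A²/I_B² = (1/136)/(13/3740) = 55/26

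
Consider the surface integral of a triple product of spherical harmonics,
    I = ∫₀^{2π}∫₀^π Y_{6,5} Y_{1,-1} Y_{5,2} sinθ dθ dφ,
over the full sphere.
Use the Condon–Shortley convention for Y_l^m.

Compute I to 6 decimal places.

0.000000

5 − 1 + 2 = 6 ≠ 0: azimuthal integral kills it; I = 0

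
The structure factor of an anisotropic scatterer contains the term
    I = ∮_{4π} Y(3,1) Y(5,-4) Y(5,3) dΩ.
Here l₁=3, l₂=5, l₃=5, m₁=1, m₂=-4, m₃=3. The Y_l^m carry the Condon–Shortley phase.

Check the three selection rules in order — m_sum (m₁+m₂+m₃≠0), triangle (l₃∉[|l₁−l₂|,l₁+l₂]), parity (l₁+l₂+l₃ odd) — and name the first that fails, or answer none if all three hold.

parity

m₁+m₂+m₃ = 1 − 4 + 3 = 0  ✓
triangle: |3−5|=2 ≤ l₃=5 ≤ 3+5=8  ✓
parity: l₁+l₂+l₃ = 13 is odd  ✗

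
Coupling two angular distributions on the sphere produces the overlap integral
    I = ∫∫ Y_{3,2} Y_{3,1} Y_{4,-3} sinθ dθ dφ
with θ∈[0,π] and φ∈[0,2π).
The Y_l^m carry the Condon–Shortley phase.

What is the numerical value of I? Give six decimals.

m-sum 0 ✓  L=10 even ✓  0≤4≤6 ✓
Π(2lᵢ+1) = 7×7×9 = 441
triangle coeff Δ(3,3,4) = 1/34650
Σ_t [0,2]: t=0:+1/72 t=1:−1/16 t=2:+1/72 = -5/144
(3j)²=2/77 [(3 3 4; 0 0 0)], sign=-1
Σ_t [0,1]: t=0:+1/288 t=1:−1/144 = -1/288
(3j)²=1/99 [(3 3 4; 2 1 -3)], sign=+1
⇒ 4πI² = 14/121
I = (-1)√(14/121/(4π)) = -0.09595473

-0.095955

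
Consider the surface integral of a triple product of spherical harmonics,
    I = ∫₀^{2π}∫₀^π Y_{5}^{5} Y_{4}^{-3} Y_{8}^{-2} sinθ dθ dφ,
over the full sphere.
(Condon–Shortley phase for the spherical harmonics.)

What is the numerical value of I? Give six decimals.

0.000000

L=17 odd ⇒ parity kills the (l;000) factor ⇒ I = 0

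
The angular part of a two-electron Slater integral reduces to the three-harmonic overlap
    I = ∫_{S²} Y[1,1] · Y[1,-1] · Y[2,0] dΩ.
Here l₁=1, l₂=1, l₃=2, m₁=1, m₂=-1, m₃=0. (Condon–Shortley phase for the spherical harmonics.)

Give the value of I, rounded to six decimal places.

0.126157

Rules hold: Σm=0, L=4 even, 0≤2≤2.
N = 3·3·5 = 45
Δ = 0!·2!·2!/5! = 1/30
Racah Σ t=0..0: t=0:+1/1 = 1/1
⇒ 3j(1 1 2; 0 0 0)² = 2/15, sgn +1
Racah Σ t=0..0: t=0:+1/4 = 1/4
⇒ 3j(1 1 2; 1 -1 0)² = 1/30, sgn +1
4πI² = N·(3j₀)²·(3jₘ)² = 1/5
I = +1·√(0.2/4π) = 0.12615663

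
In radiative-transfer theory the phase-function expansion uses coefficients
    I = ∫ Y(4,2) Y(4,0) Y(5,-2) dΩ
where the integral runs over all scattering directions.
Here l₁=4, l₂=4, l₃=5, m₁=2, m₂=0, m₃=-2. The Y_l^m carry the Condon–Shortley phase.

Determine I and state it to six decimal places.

0.000000

Σlᵢ=13 odd — θ-integrand is odd under cosθ→−cosθ; I=0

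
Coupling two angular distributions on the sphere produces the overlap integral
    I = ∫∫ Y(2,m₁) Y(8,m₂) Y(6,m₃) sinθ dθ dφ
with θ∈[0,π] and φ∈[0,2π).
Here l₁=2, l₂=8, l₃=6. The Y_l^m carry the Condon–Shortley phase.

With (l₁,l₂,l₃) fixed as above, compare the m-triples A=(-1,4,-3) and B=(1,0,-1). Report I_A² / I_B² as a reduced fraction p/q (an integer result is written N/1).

55/28

l's match ⇒ only the (l;m) 3-j factors differ between A and B.
A: triangle coeff Δ(2,8,6) = 1/30940; Σ_t [3,3]: t=3:−1/13063680 = -1/13063680; (3j)²=44/1547 [(2 8 6; -1 4 -3)], sign=+1
B: triangle coeff Δ(2,8,6) = 1/30940; Σ_t [1,1]: t=1:−1/3628800 = -1/3628800; (3j)²=16/1105 [(2 8 6; 1 0 -1)], sign=+1
I_A²/I_B² = (44/1547)/(16/1105) = 55/28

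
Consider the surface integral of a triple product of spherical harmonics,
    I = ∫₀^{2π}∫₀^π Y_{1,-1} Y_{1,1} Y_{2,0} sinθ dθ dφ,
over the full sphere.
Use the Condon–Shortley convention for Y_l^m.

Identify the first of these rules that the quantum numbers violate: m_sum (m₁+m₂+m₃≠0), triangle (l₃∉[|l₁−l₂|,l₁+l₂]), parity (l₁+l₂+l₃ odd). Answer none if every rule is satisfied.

m₁+m₂+m₃ = -1 + 1 + 0 = 0  ✓
triangle: |1−1|=0 ≤ l₃=2 ≤ 1+1=2  ✓
parity: l₁+l₂+l₃ = 4 is even  ✓

none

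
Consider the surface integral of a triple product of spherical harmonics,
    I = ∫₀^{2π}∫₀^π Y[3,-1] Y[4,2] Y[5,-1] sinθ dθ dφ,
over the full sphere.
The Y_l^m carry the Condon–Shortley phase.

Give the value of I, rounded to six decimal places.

Rules hold: Σm=0, L=12 even, 1≤5≤7.
N = 7·9·11 = 693
Δ = 2!·4!·6!/13! = 1/180180
Racah Σ t=0..2: t=0:+1/576 t=1:−1/144 t=2:+1/576 = -1/288
⇒ 3j(3 4 5; 0 0 0)² = 20/1001, sgn +1
Racah Σ t=0..2: t=0:+1/34560 t=1:−1/720 t=2:+1/384 = 43/34560
⇒ 3j(3 4 5; -1 2 -1)² = 1849/180180, sgn +1
4πI² = N·(3j₀)²·(3jₘ)² = 1849/13013
I = +1·√(0.142089/4π) = 0.10633465

0.106335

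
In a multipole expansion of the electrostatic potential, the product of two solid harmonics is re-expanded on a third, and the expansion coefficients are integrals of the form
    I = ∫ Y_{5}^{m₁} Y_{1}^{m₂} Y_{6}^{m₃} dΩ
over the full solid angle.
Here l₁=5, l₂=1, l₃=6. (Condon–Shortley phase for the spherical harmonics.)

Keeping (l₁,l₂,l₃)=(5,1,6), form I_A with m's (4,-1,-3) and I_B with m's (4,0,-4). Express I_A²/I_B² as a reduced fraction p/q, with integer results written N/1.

Same 5,1,6: normalisation and zero-m 3j drop out of the ratio.
A: Δ: 0! 10! 2! / 13! → 1/858; sum: t=0:+1/725760 = 1/725760; 3j²(5 1 6; 4 -1 -3) = Δ·Π!·Σ² = 1/286  (sign -1)
B: Δ: 0! 10! 2! / 13! → 1/858; sum: t=0:+1/362880 = 1/362880; 3j²(5 1 6; 4 0 -4) = Δ·Π!·Σ² = 10/429  (sign +1)
I_A²/I_B² = (1/286)/(10/429) = 3/20

3/20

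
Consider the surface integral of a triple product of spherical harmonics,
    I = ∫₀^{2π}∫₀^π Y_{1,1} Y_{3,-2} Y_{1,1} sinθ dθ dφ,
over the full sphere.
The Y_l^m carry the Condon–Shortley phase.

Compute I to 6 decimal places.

0.000000

triangle: need 2≤l₃≤4, have 1; I=0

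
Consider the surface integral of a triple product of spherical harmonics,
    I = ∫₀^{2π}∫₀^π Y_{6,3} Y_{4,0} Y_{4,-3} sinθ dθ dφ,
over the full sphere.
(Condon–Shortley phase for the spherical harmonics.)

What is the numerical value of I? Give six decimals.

0.123195

m-sum 0 ✓  L=14 even ✓  2≤4≤10 ✓
Π(2lᵢ+1) = 13×9×9 = 1053
triangle coeff Δ(6,4,4) = 1/1261260
Σ_t [2,4]: t=2:+1/4608 t=3:−1/1296 t=4:+1/4608 = -7/20736
(3j)²=20/1287 [(6 4 4; 0 0 0)], sign=-1
Σ_t [2,3]: t=2:+1/11520 t=3:−1/25920 = 1/20736
(3j)²=5/429 [(6 4 4; 3 0 -3)], sign=-1
⇒ 4πI² = 300/1573
I = (+1)√(300/1573/(4π)) = 0.12319450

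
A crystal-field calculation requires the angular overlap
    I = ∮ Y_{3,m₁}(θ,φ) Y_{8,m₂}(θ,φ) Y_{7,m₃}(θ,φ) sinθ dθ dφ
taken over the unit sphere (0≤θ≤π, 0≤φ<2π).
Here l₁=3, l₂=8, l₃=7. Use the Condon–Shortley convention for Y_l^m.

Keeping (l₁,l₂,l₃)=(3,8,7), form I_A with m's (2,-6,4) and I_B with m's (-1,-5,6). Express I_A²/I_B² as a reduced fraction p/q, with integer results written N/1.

5145/6656

Shared (l₁,l₂,l₃)=(3,8,7): N and (l;000)² cancel in I_A²/I_B².
A: Δ = 4!·2!·12!/19! = 1/5290740; Racah Σ t=0..1: t=0:+1/174182400 t=1:−1/479001600 = 1/273715200; ⇒ 3j(3 8 7; 2 -6 4)² = 49/3876, sgn -1
B: Δ = 4!·2!·12!/19! = 1/5290740; Racah Σ t=2..3: t=2:+1/319334400 t=3:−1/2874009600 = 1/359251200; ⇒ 3j(3 8 7; -1 -5 6)² = 1664/101745, sgn -1
I_A²/I_B² = (49/3876)/(1664/101745) = 5145/6656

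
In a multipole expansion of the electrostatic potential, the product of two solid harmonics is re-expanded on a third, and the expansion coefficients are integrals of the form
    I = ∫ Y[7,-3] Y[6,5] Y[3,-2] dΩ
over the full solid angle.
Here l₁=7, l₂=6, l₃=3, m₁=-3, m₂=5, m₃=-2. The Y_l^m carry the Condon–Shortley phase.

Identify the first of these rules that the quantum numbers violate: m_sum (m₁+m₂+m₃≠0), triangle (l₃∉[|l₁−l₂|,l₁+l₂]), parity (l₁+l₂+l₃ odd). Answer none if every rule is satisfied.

none

m₁+m₂+m₃ = -3 + 5 − 2 = 0  ✓
triangle: |7−6|=1 ≤ l₃=3 ≤ 7+6=13  ✓
parity: l₁+l₂+l₃ = 16 is even  ✓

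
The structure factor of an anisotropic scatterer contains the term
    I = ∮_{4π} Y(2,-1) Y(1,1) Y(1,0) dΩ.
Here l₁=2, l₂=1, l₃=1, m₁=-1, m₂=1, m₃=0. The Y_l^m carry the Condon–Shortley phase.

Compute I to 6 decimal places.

-0.218510

m-sum 0 ✓  L=4 even ✓  1≤1≤3 ✓
Π(2lᵢ+1) = 5×3×3 = 45
triangle coeff Δ(2,1,1) = 1/30
Σ_t [1,1]: t=1:−1/1 = -1/1
(3j)²=2/15 [(2 1 1; 0 0 0)], sign=+1
Σ_t [2,2]: t=2:+1/2 = 1/2
(3j)²=1/10 [(2 1 1; -1 1 0)], sign=-1
⇒ 4πI² = 3/5
I = (-1)√(3/5/(4π)) = -0.21850969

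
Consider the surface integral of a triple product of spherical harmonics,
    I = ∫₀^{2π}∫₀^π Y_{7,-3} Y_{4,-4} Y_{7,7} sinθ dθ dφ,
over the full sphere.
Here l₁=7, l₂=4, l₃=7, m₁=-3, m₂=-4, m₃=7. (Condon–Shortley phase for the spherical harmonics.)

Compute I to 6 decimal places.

-0.043650

Checks pass: Σm=0; 18 even; l₃=7∈[3,11].
(2·7+1)(2·4+1)(2·7+1) = 2025
Δ: 4! 10! 4! / 19! → 1/58198140
sum: t=0:+1/17418240 t=1:−1/622080 t=2:+1/230400 t=3:−1/622080 t=4:+1/17418240 = 1/806400
3j²(7 4 7; 0 0 0) = Δ·Π!·Σ² = 2268/230945  (sign -1)
sum: t=0:+1/2090188800 = 1/2090188800
3j²(7 4 7; -3 -4 7) = Δ·Π!·Σ² = 7/5814  (sign +1)
combine: 4πI² = 2025·2268/230945·7/5814 = 357210/14919047
take √, sign -1: I = -0.04365021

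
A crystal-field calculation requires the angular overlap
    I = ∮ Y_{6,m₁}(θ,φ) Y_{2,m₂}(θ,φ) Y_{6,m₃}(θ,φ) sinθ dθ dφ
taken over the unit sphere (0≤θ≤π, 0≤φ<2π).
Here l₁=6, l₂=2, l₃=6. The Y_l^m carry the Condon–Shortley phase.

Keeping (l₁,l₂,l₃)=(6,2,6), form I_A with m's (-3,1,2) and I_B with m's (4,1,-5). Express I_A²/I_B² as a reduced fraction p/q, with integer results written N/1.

50/99

l's match ⇒ only the (l;m) 3-j factors differ between A and B.
A: triangle coeff Δ(6,2,6) = 1/90090; Σ_t [1,2]: t=1:−1/161280 t=2:+1/60480 = 1/96768; (3j)²=15/1001 [(6 2 6; -3 1 2)], sign=+1
B: triangle coeff Δ(6,2,6) = 1/90090; Σ_t [1,2]: t=1:−1/725760 t=2:+1/7257600 = -1/806400; (3j)²=27/910 [(6 2 6; 4 1 -5)], sign=+1
I_A²/I_B² = (15/1001)/(27/910) = 50/99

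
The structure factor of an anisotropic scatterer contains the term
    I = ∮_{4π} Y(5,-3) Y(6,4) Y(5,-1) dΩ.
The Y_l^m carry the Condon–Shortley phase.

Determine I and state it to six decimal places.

m-sum 0 ✓  L=16 even ✓  1≤5≤11 ✓
Π(2lᵢ+1) = 11×13×11 = 1573
triangle coeff Δ(5,6,5) = 1/28588560
Σ_t [1,5]: t=1:−1/345600 t=2:+1/13824 t=3:−1/5184 t=4:+1/13824 t=5:−1/345600 = -7/129600
(3j)²=80/7293 [(5 6 5; 0 0 0)], sign=+1
Σ_t [4,6]: t=4:+1/829440 t=5:−1/86400 t=6:+1/138240 = -13/4147200
(3j)²=13/3740 [(5 6 5; -3 4 -1)], sign=-1
⇒ 4πI² = 52/867
I = (-1)√(52/867/(4π)) = -0.06908555

-0.069086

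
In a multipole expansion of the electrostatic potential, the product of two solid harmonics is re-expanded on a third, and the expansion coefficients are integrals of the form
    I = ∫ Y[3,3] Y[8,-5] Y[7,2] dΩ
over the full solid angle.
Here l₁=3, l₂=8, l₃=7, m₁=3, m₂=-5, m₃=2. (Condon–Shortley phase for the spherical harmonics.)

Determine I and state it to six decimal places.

m-sum 0 ✓  L=18 even ✓  5≤7≤11 ✓
Π(2lᵢ+1) = 7×17×15 = 1785
triangle coeff Δ(3,8,7) = 1/5290740
Σ_t [1,3]: t=1:−1/7257600 t=2:+1/2073600 t=3:−1/7257600 = 1/4838400
(3j)²=252/20995 [(3 8 7; 0 0 0)], sign=-1
Σ_t [0,0]: t=0:+1/104509440 = 1/104509440
(3j)²=275/13566 [(3 8 7; 3 -5 2)], sign=-1
⇒ 4πI² = 34650/79781
I = (+1)√(34650/79781/(4π)) = 0.18590752

0.185908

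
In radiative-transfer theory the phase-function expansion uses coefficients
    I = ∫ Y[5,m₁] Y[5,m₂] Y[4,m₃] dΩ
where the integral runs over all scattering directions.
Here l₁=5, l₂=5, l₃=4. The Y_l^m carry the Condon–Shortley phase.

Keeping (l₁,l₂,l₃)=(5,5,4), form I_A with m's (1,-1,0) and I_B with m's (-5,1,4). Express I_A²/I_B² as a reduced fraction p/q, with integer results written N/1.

Same 5,5,4: normalisation and zero-m 3j drop out of the ratio.
A: Δ: 6! 4! 4! / 15! → 1/3153150; sum: t=0:+1/414720 t=1:−1/4320 t=2:+1/768 t=3:−1/1296 t=4:+1/27648 = 7/20736; 3j²(5 5 4; 1 -1 0) = Δ·Π!·Σ² = 8/1287  (sign +1)
B: Δ: 6! 4! 4! / 15! → 1/3153150; sum: t=6:+1/414720 = 1/414720; 3j²(5 5 4; -5 1 4) = Δ·Π!·Σ² = 2/429  (sign +1)
I_A²/I_B² = (8/1287)/(2/429) = 4/3

4/3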